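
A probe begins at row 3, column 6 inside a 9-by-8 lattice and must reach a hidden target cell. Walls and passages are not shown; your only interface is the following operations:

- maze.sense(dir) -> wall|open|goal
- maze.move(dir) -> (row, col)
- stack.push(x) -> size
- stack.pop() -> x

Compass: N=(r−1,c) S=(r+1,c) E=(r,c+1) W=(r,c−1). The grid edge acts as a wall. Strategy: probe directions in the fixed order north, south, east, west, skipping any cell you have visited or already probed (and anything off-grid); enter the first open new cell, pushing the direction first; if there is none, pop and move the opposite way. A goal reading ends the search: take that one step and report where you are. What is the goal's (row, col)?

# 1. maze.sense(dir=north) : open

# 2. stack.push(x=north) : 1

# 3. maze.move(dir=north) : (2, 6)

# 4. maze.sense(dir=north) : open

# 5. stack.push(x=north) : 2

# 6. maze.move(dir=north) : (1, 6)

# 7. maze.sense(dir=north) : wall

# 8. maze.sense(dir=east) : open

# 9. stack.push(x=east) : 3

# 10. maze.move(dir=east) : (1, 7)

# 11. maze.sense(dir=north) : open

# 12. stack.push(x=north) : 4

# 13. maze.move(dir=north) : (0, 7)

# 14. stack.pop() : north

# 15. maze.move(dir=south) : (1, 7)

# 16. maze.sense(dir=south) : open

# 17. stack.push(x=south) : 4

# 18. maze.move(dir=south) : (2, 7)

# 19. maze.sense(dir=south) : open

# 20. stack.push(x=south) : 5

# 21. maze.move(dir=south) : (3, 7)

# 22. maze.sense(dir=south) : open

# 23. stack.push(x=south) : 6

# 24. maze.move(dir=south) : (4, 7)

# 25. maze.sense(dir=south) : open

# 26. stack.push(x=south) : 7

# 27. maze.move(dir=south) : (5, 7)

# 28. maze.sense(dir=south) : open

# 29. stack.push(x=south) : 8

# 30. maze.move(dir=south) : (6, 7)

# 31. maze.sense(dir=south) : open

# 32. stack.push(x=south) : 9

# 33. maze.move(dir=south) : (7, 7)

# 34. maze.sense(dir=south) : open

# 35. stack.push(x=south) : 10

# 36. maze.move(dir=south) : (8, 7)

# 37. maze.sense(dir=west) : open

# 38. stack.push(x=west) : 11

# 39. maze.move(dir=west) : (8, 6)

# 40. maze.sense(dir=north) : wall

# 41. maze.sense(dir=west) : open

# 42. stack.push(x=west) : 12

# 43. maze.move(dir=west) : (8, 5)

# 44. maze.sense(dir=north) : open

# 45. stack.push(x=north) : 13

# 46. maze.move(dir=north) : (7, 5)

# 47. maze.sense(dir=north) : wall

# 48. maze.sense(dir=west) : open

# 49. stack.push(x=west) : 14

# 50. maze.move(dir=west) : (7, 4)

# 51. maze.sense(dir=north) : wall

# 52. maze.sense(dir=south) : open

# 53. stack.push(x=south) : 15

# 54. maze.move(dir=south) : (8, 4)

# 55. maze.sense(dir=west) : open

# 56. stack.push(x=west) : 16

# 57. maze.move(dir=west) : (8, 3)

# 58. maze.sense(dir=north) : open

# 59. stack.push(x=north) : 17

# 60. maze.move(dir=north) : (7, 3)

# 61. maze.sense(dir=north) : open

# 62. stack.push(x=north) : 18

# 63. maze.move(dir=north) : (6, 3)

# 64. maze.sense(dir=north) : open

# 65. stack.push(x=north) : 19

# 66. maze.move(dir=north) : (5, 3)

# 67. maze.sense(dir=north) : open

# 68. stack.push(x=north) : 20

# 69. maze.move(dir=north) : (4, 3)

# 70. maze.sense(dir=north) : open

# 71. stack.push(x=north) : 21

# 72. maze.move(dir=north) : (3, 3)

# 73. maze.sense(dir=north) : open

# 74. stack.push(x=north) : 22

# 75. maze.move(dir=north) : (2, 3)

# 76. maze.sense(dir=north) : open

# 77. stack.push(x=north) : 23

# 78. maze.move(dir=north) : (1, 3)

# 79. maze.sense(dir=north) : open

# 80. stack.push(x=north) : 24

# 81. maze.move(dir=north) : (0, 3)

# 82. maze.sense(dir=east) : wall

# 83. maze.sense(dir=west) : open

# 84. stack.push(x=west) : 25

# 85. maze.move(dir=west) : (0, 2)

# 86. maze.sense(dir=south) : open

# 87. stack.push(x=south) : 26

# 88. maze.move(dir=south) : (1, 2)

# 89. maze.sense(dir=south) : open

# 90. stack.push(x=south) : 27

# 91. maze.move(dir=south) : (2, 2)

# 92. maze.sense(dir=south) : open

# 93. stack.push(x=south) : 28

# 94. maze.move(dir=south) : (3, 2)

# 95. maze.sense(dir=south) : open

# 96. stack.push(x=south) : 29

# 97. maze.move(dir=south) : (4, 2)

# 98. maze.sense(dir=south) : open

# 99. stack.push(x=south) : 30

# 100. maze.move(dir=south) : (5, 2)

# 101. maze.sense(dir=south) : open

# 102. stack.push(x=south) : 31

# 103. maze.move(dir=south) : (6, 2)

# 104. maze.sense(dir=south) : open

# 105. stack.push(x=south) : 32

# 106. maze.move(dir=south) : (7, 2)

# 107. maze.sense(dir=south) : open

# 108. stack.push(x=south) : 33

# 109. maze.move(dir=south) : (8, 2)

# 110. maze.sense(dir=west) : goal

# 111. maze.move(dir=west) : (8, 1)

Answer: (8, 1)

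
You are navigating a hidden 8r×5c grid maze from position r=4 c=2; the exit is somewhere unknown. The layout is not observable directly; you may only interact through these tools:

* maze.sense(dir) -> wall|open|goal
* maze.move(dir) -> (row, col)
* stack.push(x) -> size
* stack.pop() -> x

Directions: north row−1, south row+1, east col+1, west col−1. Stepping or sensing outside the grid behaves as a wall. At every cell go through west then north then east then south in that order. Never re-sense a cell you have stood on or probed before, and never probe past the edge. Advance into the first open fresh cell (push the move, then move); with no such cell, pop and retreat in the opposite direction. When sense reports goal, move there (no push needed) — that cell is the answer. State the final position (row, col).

I try sense passing dir: west, yielding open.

I run push passing x: west, : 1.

Then move passing dir: west, giving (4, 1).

Calling sense passing dir: west, → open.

Calling push passing x: west, and get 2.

I call move passing dir: west, — result: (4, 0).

I invoke sense passing dir: north, yielding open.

I invoke push passing x: north, giving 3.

Next I call move passing dir: north, and see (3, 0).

I use sense passing dir: north, : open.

Next I call push passing x: north, yielding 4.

Then move passing dir: north, and observe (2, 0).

Next I call sense passing dir: north, and get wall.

I run sense passing dir: east, : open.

I use push passing x: east, and see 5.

Invoking move passing dir: east, yielding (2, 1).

Using sense passing dir: north, giving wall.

I try sense passing dir: east, and get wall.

I use sense passing dir: south, and see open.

I call push passing x: south, which returns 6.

Then move passing dir: south, and observe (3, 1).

I call sense passing dir: east, and observe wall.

Calling pop, — result: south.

Using move passing dir: north, which returns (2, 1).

Invoking pop, and get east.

I call move passing dir: west, giving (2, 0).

Then pop, and see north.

I invoke move passing dir: south, and observe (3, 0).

Invoking pop, — result: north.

I use move passing dir: south, which returns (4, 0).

I use sense passing dir: south, : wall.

I try pop, yielding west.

I try move passing dir: east, and observe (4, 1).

Now I run sense passing dir: south, and get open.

Then push passing x: south, and observe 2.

I run move passing dir: south, → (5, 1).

Next I call sense passing dir: east, which returns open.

I run push passing x: east, and get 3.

I run move passing dir: east, and get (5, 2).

I try sense passing dir: east, which returns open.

Calling push passing x: east, yielding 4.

Invoking move passing dir: east, : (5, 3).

I try sense passing dir: north, yielding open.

Calling push passing x: north, — result: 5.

Next I call move passing dir: north, which returns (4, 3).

Calling sense passing dir: north, → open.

I try push passing x: north, — result: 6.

Invoking move passing dir: north, → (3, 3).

Then sense passing dir: north, yielding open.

I use push passing x: north, giving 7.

Calling move passing dir: north, giving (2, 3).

Then sense passing dir: north, and see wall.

Invoking sense passing dir: east, — result: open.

I try push passing x: east, → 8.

Then move passing dir: east, yielding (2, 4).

I use sense passing dir: north, and observe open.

Next I call push passing x: north, and observe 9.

Calling move passing dir: north, which returns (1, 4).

Now I run sense passing dir: north, and see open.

I run push passing x: north, yielding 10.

Invoking move passing dir: north, yielding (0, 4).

I call sense passing dir: west, and observe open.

Calling push passing x: west, : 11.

I use move passing dir: west, : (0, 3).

Calling sense passing dir: west, yielding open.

Then push passing x: west, and see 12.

Invoking move passing dir: west, which returns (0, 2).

Then sense passing dir: west, and get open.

Then push passing x: west, and see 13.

Next I call move passing dir: west, yielding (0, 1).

I invoke sense passing dir: west, and get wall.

I try pop(), → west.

I use move passing dir: east, giving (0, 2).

I try sense passing dir: south, and get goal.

I invoke move passing dir: south, and observe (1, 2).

Answer: (1, 2)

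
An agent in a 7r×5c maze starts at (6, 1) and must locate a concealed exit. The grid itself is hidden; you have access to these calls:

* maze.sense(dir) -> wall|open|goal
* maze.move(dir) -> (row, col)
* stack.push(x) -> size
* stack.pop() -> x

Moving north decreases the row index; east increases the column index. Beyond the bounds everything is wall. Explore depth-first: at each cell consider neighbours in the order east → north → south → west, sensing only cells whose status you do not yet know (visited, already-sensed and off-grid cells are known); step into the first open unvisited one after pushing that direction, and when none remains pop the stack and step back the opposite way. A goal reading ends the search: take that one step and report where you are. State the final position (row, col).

~$ maze.sense dir: east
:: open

~$ stack.push x: east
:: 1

~$ maze.move dir: east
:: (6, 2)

~$ maze.sense dir: east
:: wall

~$ maze.sense dir: north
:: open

~$ stack.push x: north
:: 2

~$ maze.move dir: north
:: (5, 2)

~$ maze.sense dir: east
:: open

~$ stack.push x: east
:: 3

~$ maze.move dir: east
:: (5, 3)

~$ maze.sense dir: east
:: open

~$ stack.push x: east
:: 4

~$ maze.move dir: east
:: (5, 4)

~$ maze.sense dir: north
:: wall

~$ maze.sense dir: south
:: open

~$ stack.push x: south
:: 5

~$ maze.move dir: south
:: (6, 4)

~$ stack.pop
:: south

~$ maze.move dir: north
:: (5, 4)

~$ stack.pop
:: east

~$ maze.move dir: west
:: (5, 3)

~$ maze.sense dir: north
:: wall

~$ stack.pop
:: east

~$ maze.move dir: west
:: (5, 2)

~$ maze.sense dir: north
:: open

~$ stack.push x: north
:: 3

~$ maze.move dir: north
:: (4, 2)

~$ maze.sense dir: north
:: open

~$ stack.push x: north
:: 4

~$ maze.move dir: north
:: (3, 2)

~$ maze.sense dir: east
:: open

~$ stack.push x: east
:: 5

~$ maze.move dir: east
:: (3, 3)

~$ maze.sense dir: east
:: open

~$ stack.push x: east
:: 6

~$ maze.move dir: east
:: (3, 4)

~$ maze.sense dir: north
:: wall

~$ stack.pop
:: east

~$ maze.move dir: west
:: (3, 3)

~$ maze.sense dir: north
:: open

~$ stack.push x: north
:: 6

~$ maze.move dir: north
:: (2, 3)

~$ maze.sense dir: north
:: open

~$ stack.push x: north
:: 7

~$ maze.move dir: north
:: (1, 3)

~$ maze.sense dir: east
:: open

~$ stack.push x: east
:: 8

~$ maze.move dir: east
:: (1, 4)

~$ maze.sense dir: north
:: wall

~$ stack.pop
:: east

~$ maze.move dir: west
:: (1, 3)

~$ maze.sense dir: north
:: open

~$ stack.push x: north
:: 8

~$ maze.move dir: north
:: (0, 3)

~$ maze.sense dir: west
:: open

~$ stack.push x: west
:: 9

~$ maze.move dir: west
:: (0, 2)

~$ maze.sense dir: south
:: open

~$ stack.push x: south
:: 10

~$ maze.move dir: south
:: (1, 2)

~$ maze.sense dir: south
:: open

~$ stack.push x: south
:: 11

~$ maze.move dir: south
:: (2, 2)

~$ maze.sense dir: west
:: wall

~$ stack.pop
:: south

~$ maze.move dir: north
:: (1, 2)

~$ maze.sense dir: west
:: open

~$ stack.push x: west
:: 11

~$ maze.move dir: west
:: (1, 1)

~$ maze.sense dir: north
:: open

~$ stack.push x: north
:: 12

~$ maze.move dir: north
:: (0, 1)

~$ maze.sense dir: west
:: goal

~$ maze.move dir: west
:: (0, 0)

Answer: (0, 0)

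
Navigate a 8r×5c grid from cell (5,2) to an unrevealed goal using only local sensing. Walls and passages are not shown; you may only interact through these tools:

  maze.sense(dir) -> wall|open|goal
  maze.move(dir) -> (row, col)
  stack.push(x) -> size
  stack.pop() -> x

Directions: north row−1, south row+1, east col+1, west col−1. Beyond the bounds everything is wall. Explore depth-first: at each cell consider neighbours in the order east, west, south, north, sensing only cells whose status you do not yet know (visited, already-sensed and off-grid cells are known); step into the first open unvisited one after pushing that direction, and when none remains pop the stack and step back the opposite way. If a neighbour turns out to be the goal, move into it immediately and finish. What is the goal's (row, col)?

~$ maze.sense dir='east'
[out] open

~$ stack.push x='east'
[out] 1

~$ maze.move dir='east'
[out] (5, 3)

~$ maze.sense dir='east'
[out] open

~$ stack.push x='east'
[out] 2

~$ maze.move dir='east'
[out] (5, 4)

~$ maze.sense dir='south'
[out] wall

~$ maze.sense dir='north'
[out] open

~$ stack.push x='north'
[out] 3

~$ maze.move dir='north'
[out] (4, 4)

~$ maze.sense dir='west'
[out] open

~$ stack.push x='west'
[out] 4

~$ maze.move dir='west'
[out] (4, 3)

~$ maze.sense dir='west'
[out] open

~$ stack.push x='west'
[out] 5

~$ maze.move dir='west'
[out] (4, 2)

~$ maze.sense dir='west'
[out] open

~$ stack.push x='west'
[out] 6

~$ maze.move dir='west'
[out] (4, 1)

~$ maze.sense dir='west'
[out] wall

~$ maze.sense dir='south'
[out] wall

~$ maze.sense dir='north'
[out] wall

~$ stack.pop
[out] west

~$ maze.move dir='east'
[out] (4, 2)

~$ maze.sense dir='north'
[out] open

~$ stack.push x='north'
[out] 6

~$ maze.move dir='north'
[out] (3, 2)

~$ maze.sense dir='east'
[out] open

~$ stack.push x='east'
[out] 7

~$ maze.move dir='east'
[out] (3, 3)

~$ maze.sense dir='east'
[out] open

~$ stack.push x='east'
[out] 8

~$ maze.move dir='east'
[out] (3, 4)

~$ maze.sense dir='north'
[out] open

~$ stack.push x='north'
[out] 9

~$ maze.move dir='north'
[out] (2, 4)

~$ maze.sense dir='west'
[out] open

~$ stack.push x='west'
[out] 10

~$ maze.move dir='west'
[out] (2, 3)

~$ maze.sense dir='west'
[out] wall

~$ maze.sense dir='north'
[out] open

~$ stack.push x='north'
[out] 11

~$ maze.move dir='north'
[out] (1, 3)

~$ maze.sense dir='east'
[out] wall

~$ maze.sense dir='west'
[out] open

~$ stack.push x='west'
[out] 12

~$ maze.move dir='west'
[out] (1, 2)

~$ maze.sense dir='west'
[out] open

~$ stack.push x='west'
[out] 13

~$ maze.move dir='west'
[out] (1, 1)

~$ maze.sense dir='west'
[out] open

~$ stack.push x='west'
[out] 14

~$ maze.move dir='west'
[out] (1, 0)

~$ maze.sense dir='south'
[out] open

~$ stack.push x='south'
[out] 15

~$ maze.move dir='south'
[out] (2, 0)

~$ maze.sense dir='east'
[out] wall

~$ maze.sense dir='south'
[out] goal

~$ maze.move dir='south'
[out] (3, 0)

Answer: (3, 0)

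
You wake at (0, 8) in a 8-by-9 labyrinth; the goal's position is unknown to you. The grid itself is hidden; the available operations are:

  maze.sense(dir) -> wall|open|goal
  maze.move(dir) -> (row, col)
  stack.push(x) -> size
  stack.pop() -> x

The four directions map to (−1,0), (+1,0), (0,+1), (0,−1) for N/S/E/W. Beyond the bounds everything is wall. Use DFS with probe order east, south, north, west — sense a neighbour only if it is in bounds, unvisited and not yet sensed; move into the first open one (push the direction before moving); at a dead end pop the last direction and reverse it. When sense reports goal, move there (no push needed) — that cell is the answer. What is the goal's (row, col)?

I invoke maze.sense using dir='south', : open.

Then stack.push using x='south', yielding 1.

I invoke maze.move using dir='south', → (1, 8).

I call maze.sense using dir='south', giving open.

I try stack.push using x='south', and see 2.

Then maze.move using dir='south', yielding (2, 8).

Invoking maze.sense using dir='south', → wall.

Then maze.sense using dir='west', which returns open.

I use stack.push using x='west', giving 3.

I use maze.move using dir='west', yielding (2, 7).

I try maze.sense using dir='south', which returns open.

Using stack.push using x='south', and get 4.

I call maze.move using dir='south', — result: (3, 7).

Now I run maze.sense using dir='south', and see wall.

Using maze.sense using dir='west', and get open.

I call stack.push using x='west', giving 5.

Calling maze.move using dir='west', which returns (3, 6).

Next I call maze.sense using dir='south', which returns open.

Now I run stack.push using x='south', — result: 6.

I try maze.move using dir='south', which returns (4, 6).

I try maze.sense using dir='south', and observe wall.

I call maze.sense using dir='west', → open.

I call stack.push using x='west', → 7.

Calling maze.move using dir='west', — result: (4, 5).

Invoking maze.sense using dir='south', which returns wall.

Using maze.sense using dir='north', giving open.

Now I run stack.push using x='north', yielding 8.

I try maze.move using dir='north', : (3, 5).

I call maze.sense using dir='north', which returns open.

I run stack.push using x='north', → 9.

Then maze.move using dir='north', : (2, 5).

Next I call maze.sense using dir='east', and observe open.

I try stack.push using x='east', and get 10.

I call maze.move using dir='east', which returns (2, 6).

Next I call maze.sense using dir='north', and observe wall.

I call stack.pop, : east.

Now I run maze.move using dir='west', giving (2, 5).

Next I call maze.sense using dir='north', yielding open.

I use stack.push using x='north', and get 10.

I run maze.move using dir='north', → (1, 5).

Invoking maze.sense using dir='north', yielding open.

Using stack.push using x='north', : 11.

I run maze.move using dir='north', and get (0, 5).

I invoke maze.sense using dir='east', and get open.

Next I call stack.push using x='east', which returns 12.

I run maze.move using dir='east', and observe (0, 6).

Invoking maze.sense using dir='east', and get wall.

Using stack.pop, — result: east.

Calling maze.move using dir='west', and observe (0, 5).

Then maze.sense using dir='west', and see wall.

Calling stack.pop, and observe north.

I try maze.move using dir='south', and observe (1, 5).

I run maze.sense using dir='west', → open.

Then stack.push using x='west', : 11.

Then maze.move using dir='west', and observe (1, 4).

I invoke maze.sense using dir='south', yielding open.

Next I call stack.push using x='south', : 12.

I use maze.move using dir='south', yielding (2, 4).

Next I call maze.sense using dir='south', : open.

Now I run stack.push using x='south', which returns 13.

I try maze.move using dir='south', and get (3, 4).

Then maze.sense using dir='south', which returns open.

I try stack.push using x='south', and see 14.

Invoking maze.move using dir='south', and see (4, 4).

Now I run maze.sense using dir='south', yielding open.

Next I call stack.push using x='south', — result: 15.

I use maze.move using dir='south', and see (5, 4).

Invoking maze.sense using dir='south', and observe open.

I invoke stack.push using x='south', : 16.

Next I call maze.move using dir='south', : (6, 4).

I run maze.sense using dir='east', : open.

I call stack.push using x='east', yielding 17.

I try maze.move using dir='east', yielding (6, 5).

Then maze.sense using dir='east', → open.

Now I run stack.push using x='east', → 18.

Next I call maze.move using dir='east', giving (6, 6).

I call maze.sense using dir='east', and observe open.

Using stack.push using x='east', and observe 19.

Using maze.move using dir='east', and get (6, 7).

I try maze.sense using dir='east', and observe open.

I run stack.push using x='east', which returns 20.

Using maze.move using dir='east', and see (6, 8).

Now I run maze.sense using dir='south', giving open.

Then stack.push using x='south', — result: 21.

I call maze.move using dir='south', giving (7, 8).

Using maze.sense using dir='west', : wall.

Using stack.pop, — result: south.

Now I run maze.move using dir='north', — result: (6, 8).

I use maze.sense using dir='north', and observe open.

I use stack.push using x='north', and observe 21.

I run maze.move using dir='north', which returns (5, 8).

Now I run maze.sense using dir='north', and observe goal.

Using maze.move using dir='north', and observe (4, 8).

Answer: (4, 8)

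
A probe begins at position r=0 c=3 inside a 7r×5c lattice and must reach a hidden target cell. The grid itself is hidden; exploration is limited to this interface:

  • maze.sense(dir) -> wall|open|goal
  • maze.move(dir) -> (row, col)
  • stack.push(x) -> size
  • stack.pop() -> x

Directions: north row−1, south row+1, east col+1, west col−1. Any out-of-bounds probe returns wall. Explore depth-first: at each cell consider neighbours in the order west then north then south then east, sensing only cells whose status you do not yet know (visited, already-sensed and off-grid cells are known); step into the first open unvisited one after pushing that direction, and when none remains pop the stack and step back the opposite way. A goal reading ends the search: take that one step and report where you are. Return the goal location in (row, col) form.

Action: maze.sense[west]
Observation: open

Action: stack.push[west]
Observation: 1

Action: maze.move[west]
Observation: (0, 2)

Action: maze.sense[west]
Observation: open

Action: stack.push[west]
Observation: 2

Action: maze.move[west]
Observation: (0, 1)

Action: maze.sense[west]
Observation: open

Action: stack.push[west]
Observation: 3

Action: maze.move[west]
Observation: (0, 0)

Action: maze.sense[south]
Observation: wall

Action: stack.pop[]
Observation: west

Action: maze.move[east]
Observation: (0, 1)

Action: maze.sense[south]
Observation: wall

Action: stack.pop[]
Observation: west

Action: maze.move[east]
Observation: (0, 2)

Action: maze.sense[south]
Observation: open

Action: stack.push[south]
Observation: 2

Action: maze.move[south]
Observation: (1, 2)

Action: maze.sense[south]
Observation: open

Action: stack.push[south]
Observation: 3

Action: maze.move[south]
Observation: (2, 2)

Action: maze.sense[west]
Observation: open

Action: stack.push[west]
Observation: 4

Action: maze.move[west]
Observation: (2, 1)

Action: maze.sense[west]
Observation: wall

Action: maze.sense[south]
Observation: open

Action: stack.push[south]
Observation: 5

Action: maze.move[south]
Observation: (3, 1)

Action: maze.sense[west]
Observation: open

Action: stack.push[west]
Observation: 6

Action: maze.move[west]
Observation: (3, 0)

Action: maze.sense[south]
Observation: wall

Action: stack.pop[]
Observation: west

Action: maze.move[east]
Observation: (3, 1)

Action: maze.sense[south]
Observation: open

Action: stack.push[south]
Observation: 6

Action: maze.move[south]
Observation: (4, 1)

Action: maze.sense[south]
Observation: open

Action: stack.push[south]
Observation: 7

Action: maze.move[south]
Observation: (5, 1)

Action: maze.sense[west]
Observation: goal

Action: maze.move[west]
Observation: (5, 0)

Answer: (5, 0)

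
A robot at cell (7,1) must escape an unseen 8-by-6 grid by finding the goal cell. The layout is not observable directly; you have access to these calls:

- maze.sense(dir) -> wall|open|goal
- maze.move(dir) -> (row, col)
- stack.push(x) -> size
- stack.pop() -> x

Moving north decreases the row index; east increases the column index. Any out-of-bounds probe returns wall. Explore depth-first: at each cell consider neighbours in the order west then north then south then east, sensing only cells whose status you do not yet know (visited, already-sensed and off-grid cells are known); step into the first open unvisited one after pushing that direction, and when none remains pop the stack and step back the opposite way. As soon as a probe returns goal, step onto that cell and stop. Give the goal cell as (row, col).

>> maze.sense(west)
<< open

>> stack.push(west)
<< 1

>> maze.move(west)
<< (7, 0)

>> maze.sense(north)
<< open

>> stack.push(north)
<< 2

>> maze.move(north)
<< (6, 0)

>> maze.sense(north)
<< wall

>> maze.sense(east)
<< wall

>> stack.pop()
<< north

>> maze.move(south)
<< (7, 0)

>> stack.pop()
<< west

>> maze.move(east)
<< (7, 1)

>> maze.sense(east)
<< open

>> stack.push(east)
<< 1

>> maze.move(east)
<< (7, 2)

>> maze.sense(north)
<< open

>> stack.push(north)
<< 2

>> maze.move(north)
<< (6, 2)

>> maze.sense(north)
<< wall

>> maze.sense(east)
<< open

>> stack.push(east)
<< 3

>> maze.move(east)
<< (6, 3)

>> maze.sense(north)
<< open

>> stack.push(north)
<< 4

>> maze.move(north)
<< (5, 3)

>> maze.sense(north)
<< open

>> stack.push(north)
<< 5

>> maze.move(north)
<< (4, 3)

>> maze.sense(west)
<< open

>> stack.push(west)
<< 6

>> maze.move(west)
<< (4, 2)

>> maze.sense(west)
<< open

>> stack.push(west)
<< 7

>> maze.move(west)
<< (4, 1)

>> maze.sense(west)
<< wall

>> maze.sense(north)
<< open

>> stack.push(north)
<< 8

>> maze.move(north)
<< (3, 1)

>> maze.sense(west)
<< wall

>> maze.sense(north)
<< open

>> stack.push(north)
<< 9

>> maze.move(north)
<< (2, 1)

>> maze.sense(west)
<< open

>> stack.push(west)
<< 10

>> maze.move(west)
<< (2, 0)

>> maze.sense(north)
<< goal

>> maze.move(north)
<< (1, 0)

Answer: (1, 0)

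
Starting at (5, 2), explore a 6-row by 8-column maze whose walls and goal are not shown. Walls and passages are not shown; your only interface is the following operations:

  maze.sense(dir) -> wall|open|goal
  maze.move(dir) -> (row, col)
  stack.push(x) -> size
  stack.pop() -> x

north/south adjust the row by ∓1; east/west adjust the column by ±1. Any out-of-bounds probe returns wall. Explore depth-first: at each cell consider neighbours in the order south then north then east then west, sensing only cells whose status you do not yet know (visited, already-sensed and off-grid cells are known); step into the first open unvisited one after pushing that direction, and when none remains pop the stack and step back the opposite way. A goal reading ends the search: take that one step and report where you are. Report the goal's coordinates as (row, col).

$ sense north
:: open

$ push north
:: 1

$ move north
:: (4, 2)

$ sense north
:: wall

$ sense east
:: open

$ push east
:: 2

$ move east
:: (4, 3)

$ sense south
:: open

$ push south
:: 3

$ move south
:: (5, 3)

$ sense east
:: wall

$ pop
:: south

$ move north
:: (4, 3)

$ sense north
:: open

$ push north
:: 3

$ move north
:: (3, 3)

$ sense north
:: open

$ push north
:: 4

$ move north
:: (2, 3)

$ sense north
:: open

$ push north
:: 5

$ move north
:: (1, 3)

$ sense north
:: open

$ push north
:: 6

$ move north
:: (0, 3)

$ sense east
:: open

$ push east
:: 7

$ move east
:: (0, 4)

$ sense south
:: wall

$ sense east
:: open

$ push east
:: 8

$ move east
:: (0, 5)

$ sense south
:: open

$ push south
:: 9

$ move south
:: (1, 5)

$ sense south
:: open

$ push south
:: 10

$ move south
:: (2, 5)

$ sense south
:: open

$ push south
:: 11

$ move south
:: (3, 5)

$ sense south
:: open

$ push south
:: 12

$ move south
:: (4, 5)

$ sense south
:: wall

$ sense east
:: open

$ push east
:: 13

$ move east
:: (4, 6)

$ sense south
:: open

$ push south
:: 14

$ move south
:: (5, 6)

$ sense east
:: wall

$ pop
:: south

$ move north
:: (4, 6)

$ sense north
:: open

$ push north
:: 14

$ move north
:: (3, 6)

$ sense north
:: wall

$ sense east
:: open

$ push east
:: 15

$ move east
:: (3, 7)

$ sense south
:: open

$ push south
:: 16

$ move south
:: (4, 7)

$ pop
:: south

$ move north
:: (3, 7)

$ sense north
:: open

$ push north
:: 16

$ move north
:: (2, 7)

$ sense north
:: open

$ push north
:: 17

$ move north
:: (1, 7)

$ sense north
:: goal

$ move north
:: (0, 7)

Answer: (0, 7)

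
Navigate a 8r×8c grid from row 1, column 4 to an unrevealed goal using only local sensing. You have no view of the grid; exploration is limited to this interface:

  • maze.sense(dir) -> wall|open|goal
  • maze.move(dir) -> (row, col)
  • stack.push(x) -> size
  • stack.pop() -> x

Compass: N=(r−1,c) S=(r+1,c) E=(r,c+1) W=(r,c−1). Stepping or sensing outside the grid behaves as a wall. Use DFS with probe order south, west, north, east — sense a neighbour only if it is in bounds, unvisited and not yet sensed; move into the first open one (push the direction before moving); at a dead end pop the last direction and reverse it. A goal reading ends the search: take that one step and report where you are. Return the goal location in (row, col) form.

I invoke maze.sense with dir='south', and get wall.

Using maze.sense with dir='west', which returns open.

I use stack.push with x='west', and see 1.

Then maze.move with dir='west', — result: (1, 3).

Then maze.sense with dir='south', giving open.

I try stack.push with x='south', → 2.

Next I call maze.move with dir='south', → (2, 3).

Using maze.sense with dir='south', — result: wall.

I use maze.sense with dir='west', : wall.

I call stack.pop(), → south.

Now I run maze.move with dir='north', → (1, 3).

I use maze.sense with dir='west', yielding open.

Next I call stack.push with x='west', and see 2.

Invoking maze.move with dir='west', and get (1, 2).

Now I run maze.sense with dir='west', giving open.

Invoking stack.push with x='west', giving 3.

Then maze.move with dir='west', and see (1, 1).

Invoking maze.sense with dir='south', giving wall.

I use maze.sense with dir='west', : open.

I try stack.push with x='west', giving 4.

I call maze.move with dir='west', : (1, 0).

Calling maze.sense with dir='south', giving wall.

Using maze.sense with dir='north', and observe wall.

Calling stack.pop(), and observe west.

Then maze.move with dir='east', and get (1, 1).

Using maze.sense with dir='north', and get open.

Invoking stack.push with x='north', and see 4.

Using maze.move with dir='north', and observe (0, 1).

I invoke maze.sense with dir='east', : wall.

Calling stack.pop, — result: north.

I try maze.move with dir='south', which returns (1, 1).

I use stack.pop(), : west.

I call maze.move with dir='east', and see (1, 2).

Invoking stack.pop, → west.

I try maze.move with dir='east', : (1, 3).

I run maze.sense with dir='north', and get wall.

Calling stack.pop(), giving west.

I run maze.move with dir='east', and get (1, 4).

I use maze.sense with dir='north', which returns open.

Calling stack.push with x='north', and see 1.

I try maze.move with dir='north', and see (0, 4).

Using maze.sense with dir='east', and see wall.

I try stack.pop, and get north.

Then maze.move with dir='south', giving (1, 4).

I invoke maze.sense with dir='east', and observe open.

Next I call stack.push with x='east', yielding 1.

Calling maze.move with dir='east', → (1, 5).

I use maze.sense with dir='south', : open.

I call stack.push with x='south', which returns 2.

Then maze.move with dir='south', yielding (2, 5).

Then maze.sense with dir='south', : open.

Using stack.push with x='south', and observe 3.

Then maze.move with dir='south', which returns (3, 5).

I call maze.sense with dir='south', → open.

I call stack.push with x='south', — result: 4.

Using maze.move with dir='south', and observe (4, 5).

Calling maze.sense with dir='south', which returns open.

I invoke stack.push with x='south', and observe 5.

Calling maze.move with dir='south', → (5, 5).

Next I call maze.sense with dir='south', giving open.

Now I run stack.push with x='south', and see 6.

I invoke maze.move with dir='south', which returns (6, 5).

I run maze.sense with dir='south', and get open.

I call stack.push with x='south', and observe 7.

Now I run maze.move with dir='south', which returns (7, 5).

Then maze.sense with dir='west', — result: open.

Calling stack.push with x='west', and get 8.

Invoking maze.move with dir='west', giving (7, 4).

I run maze.sense with dir='west', : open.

Using stack.push with x='west', → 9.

Now I run maze.move with dir='west', yielding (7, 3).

I use maze.sense with dir='west', — result: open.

I use stack.push with x='west', and see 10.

I use maze.move with dir='west', and get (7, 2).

I call maze.sense with dir='west', giving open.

Calling stack.push with x='west', : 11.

Invoking maze.move with dir='west', — result: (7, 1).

Then maze.sense with dir='west', : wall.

I use maze.sense with dir='north', — result: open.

I use stack.push with x='north', and get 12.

I run maze.move with dir='north', yielding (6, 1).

I try maze.sense with dir='west', which returns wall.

Then maze.sense with dir='north', which returns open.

Calling stack.push with x='north', and observe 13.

Then maze.move with dir='north', and see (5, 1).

I invoke maze.sense with dir='west', which returns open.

Then stack.push with x='west', and get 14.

Then maze.move with dir='west', and get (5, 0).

I run maze.sense with dir='north', and observe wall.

I invoke stack.pop(), — result: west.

Calling maze.move with dir='east', and see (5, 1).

Next I call maze.sense with dir='north', and see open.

Next I call stack.push with x='north', giving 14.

Using maze.move with dir='north', giving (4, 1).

I run maze.sense with dir='north', giving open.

Using stack.push with x='north', — result: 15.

I run maze.move with dir='north', and observe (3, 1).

Then maze.sense with dir='west', and observe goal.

I call maze.move with dir='west', — result: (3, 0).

Answer: (3, 0)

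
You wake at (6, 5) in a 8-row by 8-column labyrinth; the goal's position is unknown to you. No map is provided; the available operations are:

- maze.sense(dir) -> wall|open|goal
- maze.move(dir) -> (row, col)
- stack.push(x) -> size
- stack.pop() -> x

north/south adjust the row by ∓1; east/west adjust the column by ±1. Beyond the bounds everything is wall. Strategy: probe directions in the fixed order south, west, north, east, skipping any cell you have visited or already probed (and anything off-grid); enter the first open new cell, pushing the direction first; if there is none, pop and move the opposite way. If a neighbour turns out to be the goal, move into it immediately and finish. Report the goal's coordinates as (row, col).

·→ maze.sense(dir=south)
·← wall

·→ maze.sense(dir=west)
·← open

·→ stack.push(x=west)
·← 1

·→ maze.move(dir=west)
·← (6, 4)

·→ maze.sense(dir=south)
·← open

·→ stack.push(x=south)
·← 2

·→ maze.move(dir=south)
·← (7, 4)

·→ maze.sense(dir=west)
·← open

·→ stack.push(x=west)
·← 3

·→ maze.move(dir=west)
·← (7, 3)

·→ maze.sense(dir=west)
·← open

·→ stack.push(x=west)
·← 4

·→ maze.move(dir=west)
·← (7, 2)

·→ maze.sense(dir=west)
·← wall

·→ maze.sense(dir=north)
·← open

·→ stack.push(x=north)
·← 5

·→ maze.move(dir=north)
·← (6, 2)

·→ maze.sense(dir=west)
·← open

·→ stack.push(x=west)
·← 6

·→ maze.move(dir=west)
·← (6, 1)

·→ maze.sense(dir=west)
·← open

·→ stack.push(x=west)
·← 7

·→ maze.move(dir=west)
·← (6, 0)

·→ maze.sense(dir=south)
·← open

·→ stack.push(x=south)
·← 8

·→ maze.move(dir=south)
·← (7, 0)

·→ stack.pop()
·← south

·→ maze.move(dir=north)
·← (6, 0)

·→ maze.sense(dir=north)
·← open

·→ stack.push(x=north)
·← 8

·→ maze.move(dir=north)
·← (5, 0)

·→ maze.sense(dir=north)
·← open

·→ stack.push(x=north)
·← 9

·→ maze.move(dir=north)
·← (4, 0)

·→ maze.sense(dir=north)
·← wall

·→ maze.sense(dir=east)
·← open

·→ stack.push(x=east)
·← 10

·→ maze.move(dir=east)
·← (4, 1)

·→ maze.sense(dir=south)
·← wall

·→ maze.sense(dir=north)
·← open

·→ stack.push(x=north)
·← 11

·→ maze.move(dir=north)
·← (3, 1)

·→ maze.sense(dir=north)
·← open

·→ stack.push(x=north)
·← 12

·→ maze.move(dir=north)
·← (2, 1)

·→ maze.sense(dir=west)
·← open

·→ stack.push(x=west)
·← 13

·→ maze.move(dir=west)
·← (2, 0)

·→ maze.sense(dir=north)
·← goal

·→ maze.move(dir=north)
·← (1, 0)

Answer: (1, 0)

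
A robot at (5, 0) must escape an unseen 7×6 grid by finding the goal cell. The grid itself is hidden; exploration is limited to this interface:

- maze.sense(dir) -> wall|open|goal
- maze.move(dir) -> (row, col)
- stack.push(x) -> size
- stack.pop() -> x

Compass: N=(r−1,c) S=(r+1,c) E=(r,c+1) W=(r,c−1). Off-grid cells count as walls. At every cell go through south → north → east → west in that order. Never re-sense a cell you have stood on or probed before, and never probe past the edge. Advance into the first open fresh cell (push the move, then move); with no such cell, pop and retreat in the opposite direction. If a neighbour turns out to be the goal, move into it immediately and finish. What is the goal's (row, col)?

Step: maze.sense[dir='south']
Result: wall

Step: maze.sense[dir='north']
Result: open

Step: stack.push[x='north']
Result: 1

Step: maze.move[dir='north']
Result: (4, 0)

Step: maze.sense[dir='north']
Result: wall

Step: maze.sense[dir='east']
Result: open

Step: stack.push[x='east']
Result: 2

Step: maze.move[dir='east']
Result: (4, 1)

Step: maze.sense[dir='south']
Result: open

Step: stack.push[x='south']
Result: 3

Step: maze.move[dir='south']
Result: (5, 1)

Step: maze.sense[dir='south']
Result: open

Step: stack.push[x='south']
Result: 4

Step: maze.move[dir='south']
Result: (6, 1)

Step: maze.sense[dir='east']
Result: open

Step: stack.push[x='east']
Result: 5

Step: maze.move[dir='east']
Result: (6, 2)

Step: maze.sense[dir='north']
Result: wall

Step: maze.sense[dir='east']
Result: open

Step: stack.push[x='east']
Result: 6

Step: maze.move[dir='east']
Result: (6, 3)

Step: maze.sense[dir='north']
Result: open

Step: stack.push[x='north']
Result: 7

Step: maze.move[dir='north']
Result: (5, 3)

Step: maze.sense[dir='north']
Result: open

Step: stack.push[x='north']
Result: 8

Step: maze.move[dir='north']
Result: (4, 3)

Step: maze.sense[dir='north']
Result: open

Step: stack.push[x='north']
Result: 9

Step: maze.move[dir='north']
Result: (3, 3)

Step: maze.sense[dir='north']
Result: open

Step: stack.push[x='north']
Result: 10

Step: maze.move[dir='north']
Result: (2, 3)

Step: maze.sense[dir='north']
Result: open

Step: stack.push[x='north']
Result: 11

Step: maze.move[dir='north']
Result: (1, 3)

Step: maze.sense[dir='north']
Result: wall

Step: maze.sense[dir='east']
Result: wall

Step: maze.sense[dir='west']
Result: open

Step: stack.push[x='west']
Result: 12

Step: maze.move[dir='west']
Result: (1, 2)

Step: maze.sense[dir='south']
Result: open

Step: stack.push[x='south']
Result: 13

Step: maze.move[dir='south']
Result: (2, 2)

Step: maze.sense[dir='south']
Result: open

Step: stack.push[x='south']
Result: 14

Step: maze.move[dir='south']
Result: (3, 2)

Step: maze.sense[dir='south']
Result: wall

Step: maze.sense[dir='west']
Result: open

Step: stack.push[x='west']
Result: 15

Step: maze.move[dir='west']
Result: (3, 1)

Step: maze.sense[dir='north']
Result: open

Step: stack.push[x='north']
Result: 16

Step: maze.move[dir='north']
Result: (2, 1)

Step: maze.sense[dir='north']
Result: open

Step: stack.push[x='north']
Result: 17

Step: maze.move[dir='north']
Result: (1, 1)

Step: maze.sense[dir='north']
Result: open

Step: stack.push[x='north']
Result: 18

Step: maze.move[dir='north']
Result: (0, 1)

Step: maze.sense[dir='east']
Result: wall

Step: maze.sense[dir='west']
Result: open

Step: stack.push[x='west']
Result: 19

Step: maze.move[dir='west']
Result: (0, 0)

Step: maze.sense[dir='south']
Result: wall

Step: stack.pop[]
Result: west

Step: maze.move[dir='east']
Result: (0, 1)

Step: stack.pop[]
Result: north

Step: maze.move[dir='south']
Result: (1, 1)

Step: stack.pop[]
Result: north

Step: maze.move[dir='south']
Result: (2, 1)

Step: maze.sense[dir='west']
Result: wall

Step: stack.pop[]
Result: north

Step: maze.move[dir='south']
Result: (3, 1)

Step: stack.pop[]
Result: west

Step: maze.move[dir='east']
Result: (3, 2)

Step: stack.pop[]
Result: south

Step: maze.move[dir='north']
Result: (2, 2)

Step: stack.pop[]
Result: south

Step: maze.move[dir='north']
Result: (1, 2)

Step: stack.pop[]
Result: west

Step: maze.move[dir='east']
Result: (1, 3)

Step: stack.pop[]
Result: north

Step: maze.move[dir='south']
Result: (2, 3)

Step: maze.sense[dir='east']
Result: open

Step: stack.push[x='east']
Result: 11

Step: maze.move[dir='east']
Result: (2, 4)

Step: maze.sense[dir='south']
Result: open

Step: stack.push[x='south']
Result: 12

Step: maze.move[dir='south']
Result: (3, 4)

Step: maze.sense[dir='south']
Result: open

Step: stack.push[x='south']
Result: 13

Step: maze.move[dir='south']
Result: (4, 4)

Step: maze.sense[dir='south']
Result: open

Step: stack.push[x='south']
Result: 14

Step: maze.move[dir='south']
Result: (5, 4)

Step: maze.sense[dir='south']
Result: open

Step: stack.push[x='south']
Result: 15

Step: maze.move[dir='south']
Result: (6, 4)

Step: maze.sense[dir='east']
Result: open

Step: stack.push[x='east']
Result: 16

Step: maze.move[dir='east']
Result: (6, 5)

Step: maze.sense[dir='north']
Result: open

Step: stack.push[x='north']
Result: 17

Step: maze.move[dir='north']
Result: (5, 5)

Step: maze.sense[dir='north']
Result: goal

Step: maze.move[dir='north']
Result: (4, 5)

Answer: (4, 5)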